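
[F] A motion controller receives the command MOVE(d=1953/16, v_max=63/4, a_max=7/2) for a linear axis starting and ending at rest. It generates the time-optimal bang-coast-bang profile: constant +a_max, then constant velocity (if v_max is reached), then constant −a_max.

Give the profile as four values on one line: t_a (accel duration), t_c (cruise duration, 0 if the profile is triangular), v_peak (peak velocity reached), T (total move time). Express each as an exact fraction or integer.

vₘ²/aₘ = (63/4)²/(7/2) = 567/8
1953/16 ≥ 567/8 ⇒ cruise phase
t_a = (63/4)/(7/2) = 9/2; v_peak = 63/4
d_cruise = 1953/16 − 567/8 = 819/16; t_c = (819/16)/(63/4) = 13/4
T = 2·9/2 + 13/4 = 49/4

t_a=9/2 t_c=13/4 v_peak=63/4 T=49/4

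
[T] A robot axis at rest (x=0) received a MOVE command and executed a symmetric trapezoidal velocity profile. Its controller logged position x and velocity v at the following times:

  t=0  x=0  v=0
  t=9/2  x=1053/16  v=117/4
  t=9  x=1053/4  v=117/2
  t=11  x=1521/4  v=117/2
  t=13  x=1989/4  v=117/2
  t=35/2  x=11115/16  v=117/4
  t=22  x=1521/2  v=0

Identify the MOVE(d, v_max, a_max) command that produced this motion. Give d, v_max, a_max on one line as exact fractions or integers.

d=1521/2 v_max=117/2 a_max=13/2

final state: t=22, x=1521/2, v=0 → d = 1521/2
a_max = (117/4−0)/(9/2−0) = 13/2
max v = 117/2 over t∈[9,13] → v_max = 117/2
check: 117/2·(9+4) = 1521/2 ✓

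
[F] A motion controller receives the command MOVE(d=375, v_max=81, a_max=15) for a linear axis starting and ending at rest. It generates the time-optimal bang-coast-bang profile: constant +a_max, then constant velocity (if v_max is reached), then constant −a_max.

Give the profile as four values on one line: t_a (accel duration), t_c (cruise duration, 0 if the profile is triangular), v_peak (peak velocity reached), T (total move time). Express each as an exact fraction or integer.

t_a=5 t_c=0 v_peak=75 T=10

vₘ²/aₘ = 81²/15 = 2187/5
375 < 2187/5 ⇒ no cruise
v_peak = √(375·15) = √5625 = 75
t_a = 75/15 = 5; t_c = 0
T = 2·5 = 10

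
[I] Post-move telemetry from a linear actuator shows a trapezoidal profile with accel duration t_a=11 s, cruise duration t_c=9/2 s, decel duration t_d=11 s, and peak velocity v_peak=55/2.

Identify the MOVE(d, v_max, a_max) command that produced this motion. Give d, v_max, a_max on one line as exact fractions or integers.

d=1705/4 v_max=55/2 a_max=5/2

a_max = (55/2)/11 = 5/2
d_a = ½·55/2·11 = 605/4; d_c = 55/2·9/2 = 495/4
d = 2·605/4 + 495/4 = 1705/4
t_c = 9/2 > 0 ⇒ limit active, v_max = 55/2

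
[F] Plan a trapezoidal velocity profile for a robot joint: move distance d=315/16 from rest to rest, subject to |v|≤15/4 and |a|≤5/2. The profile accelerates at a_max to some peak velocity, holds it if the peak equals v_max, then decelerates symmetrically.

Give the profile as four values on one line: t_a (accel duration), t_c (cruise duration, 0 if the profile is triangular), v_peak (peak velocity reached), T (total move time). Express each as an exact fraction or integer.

t_a=3/2 t_c=15/4 v_peak=15/4 T=27/4

(v_max)²/a_max = (15/4)²/(5/2) = 45/8
315/16 ≥ 45/8 so v_max reached
t_a = (15/4)/(5/2) = 3/2; v_peak = 15/4
d_cruise = 315/16 − 45/8 = 225/16; t_c = (225/16)/(15/4) = 15/4
T = 2·3/2 + 15/4 = 27/4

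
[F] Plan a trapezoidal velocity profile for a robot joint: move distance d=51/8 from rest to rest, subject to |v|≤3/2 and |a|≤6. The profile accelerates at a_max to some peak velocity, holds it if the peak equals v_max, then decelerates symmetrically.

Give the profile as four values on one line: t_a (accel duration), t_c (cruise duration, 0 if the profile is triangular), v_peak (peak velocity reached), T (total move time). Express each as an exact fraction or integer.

t_a=1/4 t_c=4 v_peak=3/2 T=9/2

v_max²/a_max = (3/2)²/6 = 3/8
51/8 ≥ 3/8 → trapezoidal
t_a = (3/2)/6 = 1/4; v_peak = 3/2
d_cruise = 51/8 − 3/8 = 6; t_c = 6/(3/2) = 4
T = 2·1/4 + 4 = 9/2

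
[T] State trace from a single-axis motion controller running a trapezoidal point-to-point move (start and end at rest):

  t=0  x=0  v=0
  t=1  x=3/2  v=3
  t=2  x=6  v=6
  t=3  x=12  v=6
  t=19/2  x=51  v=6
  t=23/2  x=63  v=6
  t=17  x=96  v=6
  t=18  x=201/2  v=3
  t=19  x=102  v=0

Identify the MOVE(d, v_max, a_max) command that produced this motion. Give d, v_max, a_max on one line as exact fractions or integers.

d=102 v_max=6 a_max=3

final state: t=19, x=102, v=0 → d = 102
a_max = (3−0)/(1−0) = 3
max v = 6 over t∈[2,17] → v_max = 6
check: 6·(2+15) = 102 ✓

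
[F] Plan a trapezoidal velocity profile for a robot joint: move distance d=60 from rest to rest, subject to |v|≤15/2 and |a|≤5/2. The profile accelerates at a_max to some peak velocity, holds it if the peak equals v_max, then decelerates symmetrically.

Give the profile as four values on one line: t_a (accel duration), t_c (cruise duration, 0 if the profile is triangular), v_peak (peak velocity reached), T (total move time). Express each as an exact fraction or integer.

t_a=3 t_c=5 v_peak=15/2 T=11

(v_max)²/a_max = (15/2)²/(5/2) = 45/2
60 ≥ 45/2 → trapezoidal
t_a = (15/2)/(5/2) = 3; v_peak = 15/2
d_cruise = 60 − 45/2 = 75/2; t_c = (75/2)/(15/2) = 5
T = 2·3 + 5 = 11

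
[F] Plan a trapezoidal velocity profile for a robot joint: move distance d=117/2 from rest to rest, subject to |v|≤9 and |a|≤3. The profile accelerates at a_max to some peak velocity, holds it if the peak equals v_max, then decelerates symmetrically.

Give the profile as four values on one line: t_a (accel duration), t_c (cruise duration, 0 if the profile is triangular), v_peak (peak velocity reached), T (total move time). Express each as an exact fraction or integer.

vₘ²/aₘ = 9²/3 = 27
117/2 ≥ 27 → trapezoidal
t_a = 9/3 = 3; v_peak = 9
d_cruise = 117/2 − 27 = 63/2; t_c = (63/2)/9 = 7/2
T = 2·3 + 7/2 = 19/2

t_a=3 t_c=7/2 v_peak=9 T=19/2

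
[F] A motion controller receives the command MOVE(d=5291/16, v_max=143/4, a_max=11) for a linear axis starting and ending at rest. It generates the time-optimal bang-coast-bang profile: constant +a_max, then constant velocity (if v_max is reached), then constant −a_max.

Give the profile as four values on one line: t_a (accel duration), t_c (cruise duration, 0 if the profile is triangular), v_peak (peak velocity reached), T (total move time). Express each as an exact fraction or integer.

t_a=13/4 t_c=6 v_peak=143/4 T=25/2

(v_max)²/a_max = (143/4)²/11 = 1859/16
5291/16 ≥ 1859/16 → trapezoidal
t_a = (143/4)/11 = 13/4; v_peak = 143/4
d_cruise = 5291/16 − 1859/16 = 429/2; t_c = (429/2)/(143/4) = 6
T = 2·13/4 + 6 = 25/2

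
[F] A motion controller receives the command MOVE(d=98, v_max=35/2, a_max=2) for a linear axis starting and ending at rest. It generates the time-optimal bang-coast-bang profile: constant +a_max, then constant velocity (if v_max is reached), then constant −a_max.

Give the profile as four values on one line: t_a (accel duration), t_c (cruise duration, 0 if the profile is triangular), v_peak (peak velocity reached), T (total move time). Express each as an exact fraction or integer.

t_a=7 t_c=0 v_peak=14 T=14

(v_max)²/a_max = (35/2)²/2 = 1225/8
98 < 1225/8 ⇒ no cruise
v_peak = √(98·2) = √196 = 14
t_a = 14/2 = 7; t_c = 0
T = 2·7 = 14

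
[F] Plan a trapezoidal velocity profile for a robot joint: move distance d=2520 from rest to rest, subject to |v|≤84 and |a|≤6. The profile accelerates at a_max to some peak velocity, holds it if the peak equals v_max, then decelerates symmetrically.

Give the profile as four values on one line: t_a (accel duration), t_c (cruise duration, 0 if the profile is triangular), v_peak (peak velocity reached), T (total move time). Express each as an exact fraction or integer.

vₘ²/aₘ = 84²/6 = 1176
2520 ≥ 1176 ⇒ cruise phase
t_a = 84/6 = 14; v_peak = 84
d_cruise = 2520 − 1176 = 1344; t_c = 1344/84 = 16
T = 2·14 + 16 = 44

t_a=14 t_c=16 v_peak=84 T=44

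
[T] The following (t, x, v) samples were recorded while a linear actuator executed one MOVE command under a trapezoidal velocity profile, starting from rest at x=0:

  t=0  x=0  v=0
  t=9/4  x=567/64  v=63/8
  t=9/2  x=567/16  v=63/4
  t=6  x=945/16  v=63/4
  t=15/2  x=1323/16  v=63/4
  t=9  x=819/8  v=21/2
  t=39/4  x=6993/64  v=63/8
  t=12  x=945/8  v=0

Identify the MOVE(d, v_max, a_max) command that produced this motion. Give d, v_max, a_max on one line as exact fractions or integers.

final state: t=12, x=945/8, v=0 → d = 945/8
a_max = (63/8−0)/(9/4−0) = 7/2
max v = 63/4 over t∈[9/2,15/2] → v_max = 63/4
check: 63/4·(9/2+3) = 945/8 ✓

d=945/8 v_max=63/4 a_max=7/2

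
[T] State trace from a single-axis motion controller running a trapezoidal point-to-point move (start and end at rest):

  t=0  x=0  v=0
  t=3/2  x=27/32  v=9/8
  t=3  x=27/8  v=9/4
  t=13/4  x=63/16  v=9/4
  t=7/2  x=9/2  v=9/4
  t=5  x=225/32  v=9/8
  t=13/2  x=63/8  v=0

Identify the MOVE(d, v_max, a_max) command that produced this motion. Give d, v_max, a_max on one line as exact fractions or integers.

final state: t=13/2, x=63/8, v=0 → d = 63/8
a_max = (9/8−0)/(3/2−0) = 3/4
max v = 9/4 over t∈[3,7/2] → v_max = 9/4
check: 9/4·(3+1/2) = 63/8 ✓

d=63/8 v_max=9/4 a_max=3/4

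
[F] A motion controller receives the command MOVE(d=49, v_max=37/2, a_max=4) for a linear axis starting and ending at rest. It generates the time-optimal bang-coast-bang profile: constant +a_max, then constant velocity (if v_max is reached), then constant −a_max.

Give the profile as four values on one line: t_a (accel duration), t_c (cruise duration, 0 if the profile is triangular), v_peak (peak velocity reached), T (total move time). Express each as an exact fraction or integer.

t_a=7/2 t_c=0 v_peak=14 T=7

vₘ²/aₘ = (37/2)²/4 = 1369/16
49 < 1369/16 ⇒ no cruise
v_peak = √(49·4) = √196 = 14
t_a = 14/4 = 7/2; t_c = 0
T = 2·7/2 = 7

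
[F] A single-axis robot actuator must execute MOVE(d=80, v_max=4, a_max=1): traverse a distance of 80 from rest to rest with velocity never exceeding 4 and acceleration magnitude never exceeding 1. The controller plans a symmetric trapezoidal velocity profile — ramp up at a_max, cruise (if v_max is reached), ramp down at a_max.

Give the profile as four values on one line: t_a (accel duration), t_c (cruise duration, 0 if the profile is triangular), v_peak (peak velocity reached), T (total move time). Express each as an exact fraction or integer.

v_max²/a_max = 4²/1 = 16
80 ≥ 16 → trapezoidal
t_a = 4/1 = 4; v_peak = 4
d_cruise = 80 − 16 = 64; t_c = 64/4 = 16
T = 2·4 + 16 = 24

t_a=4 t_c=16 v_peak=4 T=24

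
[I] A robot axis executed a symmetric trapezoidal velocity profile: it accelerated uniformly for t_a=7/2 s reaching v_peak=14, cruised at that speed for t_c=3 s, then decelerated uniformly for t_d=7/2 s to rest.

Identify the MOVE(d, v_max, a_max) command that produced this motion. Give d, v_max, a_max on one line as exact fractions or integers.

a_max = 14/(7/2) = 4
d_a = ½·14·7/2 = 49/2; d_c = 14·3 = 42
d = 2·49/2 + 42 = 91
t_c = 3 > 0 → v_max = v_peak = 14

d=91 v_max=14 a_max=4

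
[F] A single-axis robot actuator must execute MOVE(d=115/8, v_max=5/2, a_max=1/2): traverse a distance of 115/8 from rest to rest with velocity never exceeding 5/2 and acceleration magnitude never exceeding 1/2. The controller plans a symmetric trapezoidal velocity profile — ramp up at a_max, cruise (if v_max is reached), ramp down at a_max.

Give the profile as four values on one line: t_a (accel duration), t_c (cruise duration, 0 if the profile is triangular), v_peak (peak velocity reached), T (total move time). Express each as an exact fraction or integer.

vₘ²/aₘ = (5/2)²/(1/2) = 25/2
115/8 ≥ 25/2 → trapezoidal
t_a = (5/2)/(1/2) = 5; v_peak = 5/2
d_cruise = 115/8 − 25/2 = 15/8; t_c = (15/8)/(5/2) = 3/4
T = 2·5 + 3/4 = 43/4

t_a=5 t_c=3/4 v_peak=5/2 T=43/4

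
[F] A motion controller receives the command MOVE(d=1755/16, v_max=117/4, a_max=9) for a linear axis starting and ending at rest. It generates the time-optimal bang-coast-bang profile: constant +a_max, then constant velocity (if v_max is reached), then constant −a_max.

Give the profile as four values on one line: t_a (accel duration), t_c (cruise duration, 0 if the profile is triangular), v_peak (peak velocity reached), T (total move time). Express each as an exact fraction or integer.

v_max²/a_max = (117/4)²/9 = 1521/16
1755/16 ≥ 1521/16 so v_max reached
t_a = (117/4)/9 = 13/4; v_peak = 117/4
d_cruise = 1755/16 − 1521/16 = 117/8; t_c = (117/8)/(117/4) = 1/2
T = 2·13/4 + 1/2 = 7

t_a=13/4 t_c=1/2 v_peak=117/4 T=7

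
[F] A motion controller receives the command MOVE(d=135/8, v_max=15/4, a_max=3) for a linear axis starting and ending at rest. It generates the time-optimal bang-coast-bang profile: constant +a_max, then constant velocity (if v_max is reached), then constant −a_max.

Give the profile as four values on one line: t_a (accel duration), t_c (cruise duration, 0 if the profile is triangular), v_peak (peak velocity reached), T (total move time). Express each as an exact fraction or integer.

t_a=5/4 t_c=13/4 v_peak=15/4 T=23/4

vₘ²/aₘ = (15/4)²/3 = 75/16
135/8 ≥ 75/16 → trapezoidal
t_a = (15/4)/3 = 5/4; v_peak = 15/4
d_cruise = 135/8 − 75/16 = 195/16; t_c = (195/16)/(15/4) = 13/4
T = 2·5/4 + 13/4 = 23/4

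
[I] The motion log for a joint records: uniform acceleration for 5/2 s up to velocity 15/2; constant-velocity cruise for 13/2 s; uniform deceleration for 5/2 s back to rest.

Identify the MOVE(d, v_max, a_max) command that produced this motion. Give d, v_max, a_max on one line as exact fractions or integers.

d=135/2 v_max=15/2 a_max=3

a_max = (15/2)/(5/2) = 3
d_a = ½·15/2·5/2 = 75/8; d_c = 15/2·13/2 = 195/4
d = 2·75/8 + 195/4 = 135/2
t_c = 13/2 > 0 ⇒ limit active, v_max = 15/2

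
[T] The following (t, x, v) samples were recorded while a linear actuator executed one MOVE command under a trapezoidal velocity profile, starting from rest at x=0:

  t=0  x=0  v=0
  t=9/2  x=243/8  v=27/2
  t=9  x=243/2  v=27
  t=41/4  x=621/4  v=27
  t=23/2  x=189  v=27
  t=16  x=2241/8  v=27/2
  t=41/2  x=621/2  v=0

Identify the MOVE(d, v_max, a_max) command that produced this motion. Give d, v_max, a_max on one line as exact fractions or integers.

d=621/2 v_max=27 a_max=3

final state: t=41/2, x=621/2, v=0 → d = 621/2
a_max = (27/2−0)/(9/2−0) = 3
max v = 27 over t∈[9,23/2] → v_max = 27
check: 27·(9+5/2) = 621/2 ✓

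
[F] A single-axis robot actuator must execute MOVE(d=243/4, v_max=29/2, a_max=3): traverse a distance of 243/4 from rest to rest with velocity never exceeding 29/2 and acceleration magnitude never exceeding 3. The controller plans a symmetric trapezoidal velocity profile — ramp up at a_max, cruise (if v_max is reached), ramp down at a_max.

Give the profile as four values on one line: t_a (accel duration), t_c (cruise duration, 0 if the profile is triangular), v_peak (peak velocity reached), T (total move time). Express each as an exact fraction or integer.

t_a=9/2 t_c=0 v_peak=27/2 T=9

vₘ²/aₘ = (29/2)²/3 = 841/12
243/4 < 841/12 so t_c = 0
v_peak = √(243/4·3) = √(729/4) = 27/2
t_a = (27/2)/3 = 9/2; t_c = 0
T = 2·9/2 = 9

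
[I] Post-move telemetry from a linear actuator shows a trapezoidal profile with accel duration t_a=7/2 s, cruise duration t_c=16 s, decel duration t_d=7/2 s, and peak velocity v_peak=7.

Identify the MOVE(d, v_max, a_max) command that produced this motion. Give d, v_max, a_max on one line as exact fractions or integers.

d=273/2 v_max=7 a_max=2

a_max = 7/(7/2) = 2
d_a = ½·7·7/2 = 49/4; d_c = 7·16 = 112
d = 2·49/4 + 112 = 273/2
t_c = 16 > 0 → v_max = v_peak = 7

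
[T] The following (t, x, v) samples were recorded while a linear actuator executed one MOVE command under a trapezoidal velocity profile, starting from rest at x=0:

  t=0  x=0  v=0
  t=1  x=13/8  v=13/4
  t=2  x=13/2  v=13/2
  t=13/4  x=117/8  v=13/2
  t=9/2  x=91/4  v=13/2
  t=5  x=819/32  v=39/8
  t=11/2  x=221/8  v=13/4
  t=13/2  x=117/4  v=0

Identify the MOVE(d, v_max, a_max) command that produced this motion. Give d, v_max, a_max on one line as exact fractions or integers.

final state: t=13/2, x=117/4, v=0 → d = 117/4
a_max = (13/4−0)/(1−0) = 13/4
max v = 13/2 over t∈[2,9/2] → v_max = 13/2
check: 13/2·(2+5/2) = 117/4 ✓

d=117/4 v_max=13/2 a_max=13/4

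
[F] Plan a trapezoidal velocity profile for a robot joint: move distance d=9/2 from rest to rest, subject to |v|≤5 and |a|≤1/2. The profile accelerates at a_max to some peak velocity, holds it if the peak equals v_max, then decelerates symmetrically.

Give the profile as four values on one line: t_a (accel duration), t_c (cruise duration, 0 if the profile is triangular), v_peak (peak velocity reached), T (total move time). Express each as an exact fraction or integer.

(v_max)²/a_max = 5²/(1/2) = 50
9/2 < 50 so t_c = 0
v_peak = √(9/2·1/2) = √(9/4) = 3/2
t_a = (3/2)/(1/2) = 3; t_c = 0
T = 2·3 = 6

t_a=3 t_c=0 v_peak=3/2 T=6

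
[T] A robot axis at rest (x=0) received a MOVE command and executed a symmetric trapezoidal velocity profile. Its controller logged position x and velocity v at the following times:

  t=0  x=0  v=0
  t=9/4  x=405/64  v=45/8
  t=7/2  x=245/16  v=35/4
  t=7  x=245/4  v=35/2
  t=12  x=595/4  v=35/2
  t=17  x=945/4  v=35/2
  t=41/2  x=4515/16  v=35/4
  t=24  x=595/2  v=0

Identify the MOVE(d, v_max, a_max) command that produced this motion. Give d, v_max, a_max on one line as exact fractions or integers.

final state: t=24, x=595/2, v=0 → d = 595/2
a_max = (45/8−0)/(9/4−0) = 5/2
max v = 35/2 over t∈[7,17] → v_max = 35/2
check: 35/2·(7+10) = 595/2 ✓

d=595/2 v_max=35/2 a_max=5/2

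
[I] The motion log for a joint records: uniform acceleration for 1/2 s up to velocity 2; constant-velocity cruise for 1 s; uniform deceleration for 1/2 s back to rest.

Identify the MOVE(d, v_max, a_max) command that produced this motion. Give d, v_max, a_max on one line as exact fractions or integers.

a_max = 2/(1/2) = 4
d_a = ½·2·1/2 = 1/2; d_c = 2·1 = 2
d = 2·1/2 + 2 = 3
t_c = 1 > 0 ⇒ limit active, v_max = 2

d=3 v_max=2 a_max=4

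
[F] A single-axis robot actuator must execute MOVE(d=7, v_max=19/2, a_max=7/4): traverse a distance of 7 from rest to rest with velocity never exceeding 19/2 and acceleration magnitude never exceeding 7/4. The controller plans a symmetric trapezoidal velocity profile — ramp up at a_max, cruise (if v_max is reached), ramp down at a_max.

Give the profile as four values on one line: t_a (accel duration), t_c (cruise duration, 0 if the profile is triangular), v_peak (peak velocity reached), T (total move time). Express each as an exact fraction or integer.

(v_max)²/a_max = (19/2)²/(7/4) = 361/7
7 < 361/7 so t_c = 0
v_peak = √(7·7/4) = √(49/4) = 7/2
t_a = (7/2)/(7/4) = 2; t_c = 0
T = 2·2 = 4

t_a=2 t_c=0 v_peak=7/2 T=4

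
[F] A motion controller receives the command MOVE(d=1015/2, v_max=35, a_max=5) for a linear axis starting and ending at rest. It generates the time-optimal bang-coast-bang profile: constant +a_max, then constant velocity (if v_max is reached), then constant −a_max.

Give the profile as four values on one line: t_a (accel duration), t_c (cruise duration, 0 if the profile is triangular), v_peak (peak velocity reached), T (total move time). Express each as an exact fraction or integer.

t_a=7 t_c=15/2 v_peak=35 T=43/2

v_max²/a_max = 35²/5 = 245
1015/2 ≥ 245 so v_max reached
t_a = 35/5 = 7; v_peak = 35
d_cruise = 1015/2 − 245 = 525/2; t_c = (525/2)/35 = 15/2
T = 2·7 + 15/2 = 43/2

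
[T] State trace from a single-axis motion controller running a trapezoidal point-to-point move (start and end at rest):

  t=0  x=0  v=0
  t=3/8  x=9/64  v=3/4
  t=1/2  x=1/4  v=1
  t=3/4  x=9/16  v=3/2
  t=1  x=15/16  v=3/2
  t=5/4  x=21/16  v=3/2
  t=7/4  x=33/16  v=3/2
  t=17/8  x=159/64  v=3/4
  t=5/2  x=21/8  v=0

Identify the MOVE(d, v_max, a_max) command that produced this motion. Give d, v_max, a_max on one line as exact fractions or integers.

d=21/8 v_max=3/2 a_max=2

final state: t=5/2, x=21/8, v=0 → d = 21/8
a_max = (3/4−0)/(3/8−0) = 2
max v = 3/2 over t∈[3/4,7/4] → v_max = 3/2
check: 3/2·(3/4+1) = 21/8 ✓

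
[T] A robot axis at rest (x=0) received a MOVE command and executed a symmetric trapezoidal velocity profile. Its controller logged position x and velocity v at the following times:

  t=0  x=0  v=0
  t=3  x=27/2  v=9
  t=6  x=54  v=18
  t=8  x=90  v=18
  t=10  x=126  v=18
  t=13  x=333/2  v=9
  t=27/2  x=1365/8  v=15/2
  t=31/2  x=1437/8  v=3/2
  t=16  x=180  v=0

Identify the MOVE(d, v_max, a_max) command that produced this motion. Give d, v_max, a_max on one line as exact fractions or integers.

d=180 v_max=18 a_max=3

final state: t=16, x=180, v=0 → d = 180
a_max = (9−0)/(3−0) = 3
max v = 18 over t∈[6,10] → v_max = 18
check: 18·(6+4) = 180 ✓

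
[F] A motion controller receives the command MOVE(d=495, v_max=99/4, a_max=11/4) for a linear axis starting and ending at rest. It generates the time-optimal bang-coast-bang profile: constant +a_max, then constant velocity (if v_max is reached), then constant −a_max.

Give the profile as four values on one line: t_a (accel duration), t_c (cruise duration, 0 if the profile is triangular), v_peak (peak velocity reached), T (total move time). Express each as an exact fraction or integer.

v_max²/a_max = (99/4)²/(11/4) = 891/4
495 ≥ 891/4 → trapezoidal
t_a = (99/4)/(11/4) = 9; v_peak = 99/4
d_cruise = 495 − 891/4 = 1089/4; t_c = (1089/4)/(99/4) = 11
T = 2·9 + 11 = 29

t_a=9 t_c=11 v_peak=99/4 T=29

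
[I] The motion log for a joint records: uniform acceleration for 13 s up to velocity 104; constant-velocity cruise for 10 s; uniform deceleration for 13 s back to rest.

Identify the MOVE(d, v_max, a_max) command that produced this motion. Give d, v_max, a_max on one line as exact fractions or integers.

a_max = 104/13 = 8
d_a = ½·104·13 = 676; d_c = 104·10 = 1040
d = 2·676 + 1040 = 2392
t_c = 10 > 0 ⇒ limit active, v_max = 104

d=2392 v_max=104 a_max=8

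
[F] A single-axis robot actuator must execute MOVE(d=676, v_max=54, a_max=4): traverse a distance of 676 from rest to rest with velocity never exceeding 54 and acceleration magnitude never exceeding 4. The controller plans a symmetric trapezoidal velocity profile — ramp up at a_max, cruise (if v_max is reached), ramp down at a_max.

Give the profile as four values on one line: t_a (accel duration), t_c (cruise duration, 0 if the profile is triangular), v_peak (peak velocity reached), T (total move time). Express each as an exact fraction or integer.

(v_max)²/a_max = 54²/4 = 729
676 < 729 ⇒ no cruise
v_peak = √(676·4) = √2704 = 52
t_a = 52/4 = 13; t_c = 0
T = 2·13 = 26

t_a=13 t_c=0 v_peak=52 T=26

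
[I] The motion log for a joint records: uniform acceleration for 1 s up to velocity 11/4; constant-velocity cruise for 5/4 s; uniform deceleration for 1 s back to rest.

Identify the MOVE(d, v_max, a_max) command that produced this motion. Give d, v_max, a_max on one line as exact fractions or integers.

d=99/16 v_max=11/4 a_max=11/4

a_max = (11/4)/1 = 11/4
d_a = ½·11/4·1 = 11/8; d_c = 11/4·5/4 = 55/16
d = 2·11/8 + 55/16 = 99/16
t_c = 5/4 > 0 ⇒ limit active, v_max = 11/4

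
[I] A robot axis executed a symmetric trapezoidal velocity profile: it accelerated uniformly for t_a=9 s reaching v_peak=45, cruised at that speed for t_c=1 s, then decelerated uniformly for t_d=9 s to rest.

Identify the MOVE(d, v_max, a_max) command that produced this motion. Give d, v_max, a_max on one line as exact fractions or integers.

d=450 v_max=45 a_max=5

a_max = 45/9 = 5
d_a = ½·45·9 = 405/2; d_c = 45·1 = 45
d = 2·405/2 + 45 = 450
t_c = 1 > 0 ⇒ limit active, v_max = 45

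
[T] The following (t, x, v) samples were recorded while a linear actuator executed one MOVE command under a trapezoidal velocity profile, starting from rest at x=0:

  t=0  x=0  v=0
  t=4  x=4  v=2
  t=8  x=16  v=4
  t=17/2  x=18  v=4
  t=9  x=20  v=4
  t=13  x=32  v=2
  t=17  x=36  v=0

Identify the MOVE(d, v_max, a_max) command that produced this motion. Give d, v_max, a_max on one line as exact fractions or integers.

final state: t=17, x=36, v=0 → d = 36
a_max = (2−0)/(4−0) = 1/2
max v = 4 over t∈[8,9] → v_max = 4
check: 4·(8+1) = 36 ✓

d=36 v_max=4 a_max=1/2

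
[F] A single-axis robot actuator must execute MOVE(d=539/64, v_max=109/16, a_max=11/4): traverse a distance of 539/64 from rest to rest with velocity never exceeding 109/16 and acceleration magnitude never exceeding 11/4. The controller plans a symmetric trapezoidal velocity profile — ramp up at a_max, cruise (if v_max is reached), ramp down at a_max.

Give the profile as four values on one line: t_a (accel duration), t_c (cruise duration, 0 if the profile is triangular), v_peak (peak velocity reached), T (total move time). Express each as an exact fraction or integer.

t_a=7/4 t_c=0 v_peak=77/16 T=7/2

v_max²/a_max = (109/16)²/(11/4) = 11881/704
539/64 < 11881/704 so t_c = 0
v_peak = √(539/64·11/4) = √(5929/256) = 77/16
t_a = (77/16)/(11/4) = 7/4; t_c = 0
T = 2·7/4 = 7/2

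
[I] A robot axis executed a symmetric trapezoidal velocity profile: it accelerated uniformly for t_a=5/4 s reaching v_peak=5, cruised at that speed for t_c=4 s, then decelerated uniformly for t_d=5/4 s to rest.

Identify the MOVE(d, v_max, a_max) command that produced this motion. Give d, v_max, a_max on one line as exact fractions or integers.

d=105/4 v_max=5 a_max=4

a_max = 5/(5/4) = 4
d_a = ½·5·5/4 = 25/8; d_c = 5·4 = 20
d = 2·25/8 + 20 = 105/4
t_c = 4 > 0 → v_max = v_peak = 5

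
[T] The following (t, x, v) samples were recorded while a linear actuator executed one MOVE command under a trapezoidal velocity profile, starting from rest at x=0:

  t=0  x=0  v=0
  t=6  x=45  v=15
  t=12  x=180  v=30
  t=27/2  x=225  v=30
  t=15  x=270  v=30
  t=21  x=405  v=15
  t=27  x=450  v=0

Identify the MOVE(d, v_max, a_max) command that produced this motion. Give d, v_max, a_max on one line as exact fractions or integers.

final state: t=27, x=450, v=0 → d = 450
a_max = (15−0)/(6−0) = 5/2
max v = 30 over t∈[12,15] → v_max = 30
check: 30·(12+3) = 450 ✓

d=450 v_max=30 a_max=5/2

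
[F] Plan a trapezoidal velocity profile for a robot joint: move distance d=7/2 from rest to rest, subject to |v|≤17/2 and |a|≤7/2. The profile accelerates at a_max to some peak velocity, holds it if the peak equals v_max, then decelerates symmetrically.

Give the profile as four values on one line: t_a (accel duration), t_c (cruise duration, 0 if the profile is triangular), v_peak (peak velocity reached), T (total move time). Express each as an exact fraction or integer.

vₘ²/aₘ = (17/2)²/(7/2) = 289/14
7/2 < 289/14 ⇒ no cruise
v_peak = √(7/2·7/2) = √(49/4) = 7/2
t_a = (7/2)/(7/2) = 1; t_c = 0
T = 2·1 = 2

t_a=1 t_c=0 v_peak=7/2 T=2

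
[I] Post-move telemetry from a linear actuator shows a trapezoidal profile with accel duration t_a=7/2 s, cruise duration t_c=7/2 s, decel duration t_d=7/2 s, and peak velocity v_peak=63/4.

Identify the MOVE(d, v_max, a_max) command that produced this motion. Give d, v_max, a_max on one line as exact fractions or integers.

a_max = (63/4)/(7/2) = 9/2
d_a = ½·63/4·7/2 = 441/16; d_c = 63/4·7/2 = 441/8
d = 2·441/16 + 441/8 = 441/4
t_c = 7/2 > 0 → v_max = v_peak = 63/4

d=441/4 v_max=63/4 a_max=9/2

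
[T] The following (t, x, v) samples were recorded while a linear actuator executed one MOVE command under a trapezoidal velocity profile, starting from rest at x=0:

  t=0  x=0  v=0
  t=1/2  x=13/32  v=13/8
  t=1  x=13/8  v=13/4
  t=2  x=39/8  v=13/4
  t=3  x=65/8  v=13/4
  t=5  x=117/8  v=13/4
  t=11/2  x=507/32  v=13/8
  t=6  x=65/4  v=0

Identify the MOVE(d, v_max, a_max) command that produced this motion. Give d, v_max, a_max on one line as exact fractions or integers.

final state: t=6, x=65/4, v=0 → d = 65/4
a_max = (13/8−0)/(1/2−0) = 13/4
max v = 13/4 over t∈[1,5] → v_max = 13/4
check: 13/4·(1+4) = 65/4 ✓

d=65/4 v_max=13/4 a_max=13/4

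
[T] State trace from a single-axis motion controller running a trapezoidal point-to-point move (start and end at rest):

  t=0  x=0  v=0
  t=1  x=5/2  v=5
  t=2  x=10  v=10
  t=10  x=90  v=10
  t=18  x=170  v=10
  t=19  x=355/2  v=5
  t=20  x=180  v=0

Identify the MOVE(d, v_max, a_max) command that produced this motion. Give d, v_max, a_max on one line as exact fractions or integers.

d=180 v_max=10 a_max=5

final state: t=20, x=180, v=0 → d = 180
a_max = (5−0)/(1−0) = 5
max v = 10 over t∈[2,18] → v_max = 10
check: 10·(2+16) = 180 ✓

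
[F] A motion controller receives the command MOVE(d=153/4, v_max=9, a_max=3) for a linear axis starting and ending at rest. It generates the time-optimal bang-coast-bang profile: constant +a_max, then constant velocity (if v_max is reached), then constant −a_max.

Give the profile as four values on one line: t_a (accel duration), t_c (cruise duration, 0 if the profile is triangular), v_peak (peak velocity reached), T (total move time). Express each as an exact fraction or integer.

t_a=3 t_c=5/4 v_peak=9 T=29/4

(v_max)²/a_max = 9²/3 = 27
153/4 ≥ 27 ⇒ cruise phase
t_a = 9/3 = 3; v_peak = 9
d_cruise = 153/4 − 27 = 45/4; t_c = (45/4)/9 = 5/4
T = 2·3 + 5/4 = 29/4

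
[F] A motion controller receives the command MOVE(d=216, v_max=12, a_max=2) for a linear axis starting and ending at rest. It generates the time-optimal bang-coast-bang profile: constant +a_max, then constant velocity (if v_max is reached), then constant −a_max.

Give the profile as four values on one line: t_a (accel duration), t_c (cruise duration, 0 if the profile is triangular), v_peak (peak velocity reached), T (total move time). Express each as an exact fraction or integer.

(v_max)²/a_max = 12²/2 = 72
216 ≥ 72 ⇒ cruise phase
t_a = 12/2 = 6; v_peak = 12
d_cruise = 216 − 72 = 144; t_c = 144/12 = 12
T = 2·6 + 12 = 24

t_a=6 t_c=12 v_peak=12 T=24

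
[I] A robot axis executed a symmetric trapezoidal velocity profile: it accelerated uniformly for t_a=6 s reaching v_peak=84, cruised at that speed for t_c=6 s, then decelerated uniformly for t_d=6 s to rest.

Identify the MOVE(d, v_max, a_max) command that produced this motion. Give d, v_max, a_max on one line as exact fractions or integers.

d=1008 v_max=84 a_max=14

a_max = 84/6 = 14
d_a = ½·84·6 = 252; d_c = 84·6 = 504
d = 2·252 + 504 = 1008
t_c = 6 > 0 so v_max = 84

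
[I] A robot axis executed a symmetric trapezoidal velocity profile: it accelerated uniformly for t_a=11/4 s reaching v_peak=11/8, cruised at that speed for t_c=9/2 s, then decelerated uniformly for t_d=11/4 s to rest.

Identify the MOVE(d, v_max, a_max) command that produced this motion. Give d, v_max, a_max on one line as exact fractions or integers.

d=319/32 v_max=11/8 a_max=1/2

a_max = (11/8)/(11/4) = 1/2
d_a = ½·11/8·11/4 = 121/64; d_c = 11/8·9/2 = 99/16
d = 2·121/64 + 99/16 = 319/32
t_c = 9/2 > 0 → v_max = v_peak = 11/8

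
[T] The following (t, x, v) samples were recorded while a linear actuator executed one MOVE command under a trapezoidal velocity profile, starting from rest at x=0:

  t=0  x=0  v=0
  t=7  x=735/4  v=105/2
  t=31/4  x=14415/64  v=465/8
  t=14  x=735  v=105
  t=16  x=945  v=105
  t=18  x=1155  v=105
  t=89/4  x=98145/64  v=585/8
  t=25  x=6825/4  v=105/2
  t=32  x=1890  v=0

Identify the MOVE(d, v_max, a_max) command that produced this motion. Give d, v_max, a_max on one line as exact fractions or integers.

d=1890 v_max=105 a_max=15/2

final state: t=32, x=1890, v=0 → d = 1890
a_max = (105/2−0)/(7−0) = 15/2
max v = 105 over t∈[14,18] → v_max = 105
check: 105·(14+4) = 1890 ✓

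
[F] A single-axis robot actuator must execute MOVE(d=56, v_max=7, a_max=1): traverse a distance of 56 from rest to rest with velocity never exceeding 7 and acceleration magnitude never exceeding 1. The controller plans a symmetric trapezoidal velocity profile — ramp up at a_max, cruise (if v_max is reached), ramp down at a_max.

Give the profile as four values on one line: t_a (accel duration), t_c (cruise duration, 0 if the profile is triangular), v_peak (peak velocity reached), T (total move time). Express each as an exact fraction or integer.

t_a=7 t_c=1 v_peak=7 T=15

(v_max)²/a_max = 7²/1 = 49
56 ≥ 49 → trapezoidal
t_a = 7/1 = 7; v_peak = 7
d_cruise = 56 − 49 = 7; t_c = 7/7 = 1
T = 2·7 + 1 = 15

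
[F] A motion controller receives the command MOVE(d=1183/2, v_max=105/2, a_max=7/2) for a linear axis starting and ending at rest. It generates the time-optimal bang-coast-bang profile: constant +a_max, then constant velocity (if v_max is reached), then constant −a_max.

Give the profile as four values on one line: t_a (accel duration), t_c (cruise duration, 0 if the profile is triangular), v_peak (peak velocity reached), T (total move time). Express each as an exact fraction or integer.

vₘ²/aₘ = (105/2)²/(7/2) = 1575/2
1183/2 < 1575/2 ⇒ no cruise
v_peak = √(1183/2·7/2) = √(8281/4) = 91/2
t_a = (91/2)/(7/2) = 13; t_c = 0
T = 2·13 = 26

t_a=13 t_c=0 v_peak=91/2 T=26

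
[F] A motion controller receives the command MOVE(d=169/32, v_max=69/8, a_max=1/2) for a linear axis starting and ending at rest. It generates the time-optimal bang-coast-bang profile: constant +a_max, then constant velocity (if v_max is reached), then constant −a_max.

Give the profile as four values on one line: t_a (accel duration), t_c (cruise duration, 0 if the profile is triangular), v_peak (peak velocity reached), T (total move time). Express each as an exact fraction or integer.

t_a=13/4 t_c=0 v_peak=13/8 T=13/2

v_max²/a_max = (69/8)²/(1/2) = 4761/32
169/32 < 4761/32 so t_c = 0
v_peak = √(169/32·1/2) = √(169/64) = 13/8
t_a = (13/8)/(1/2) = 13/4; t_c = 0
T = 2·13/4 = 13/2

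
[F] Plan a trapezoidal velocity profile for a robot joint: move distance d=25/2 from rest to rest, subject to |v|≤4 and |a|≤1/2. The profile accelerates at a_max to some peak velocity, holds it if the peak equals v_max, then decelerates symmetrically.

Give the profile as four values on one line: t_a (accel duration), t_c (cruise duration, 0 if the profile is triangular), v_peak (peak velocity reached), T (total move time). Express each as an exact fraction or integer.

(v_max)²/a_max = 4²/(1/2) = 32
25/2 < 32 ⇒ no cruise
v_peak = √(25/2·1/2) = √(25/4) = 5/2
t_a = (5/2)/(1/2) = 5; t_c = 0
T = 2·5 = 10

t_a=5 t_c=0 v_peak=5/2 T=10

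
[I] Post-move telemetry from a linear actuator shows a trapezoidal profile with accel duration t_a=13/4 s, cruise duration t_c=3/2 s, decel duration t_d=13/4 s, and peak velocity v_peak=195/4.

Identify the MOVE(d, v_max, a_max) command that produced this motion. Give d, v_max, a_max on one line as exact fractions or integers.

d=3705/16 v_max=195/4 a_max=15

a_max = (195/4)/(13/4) = 15
d_a = ½·195/4·13/4 = 2535/32; d_c = 195/4·3/2 = 585/8
d = 2·2535/32 + 585/8 = 3705/16
t_c = 3/2 > 0 → v_max = v_peak = 195/4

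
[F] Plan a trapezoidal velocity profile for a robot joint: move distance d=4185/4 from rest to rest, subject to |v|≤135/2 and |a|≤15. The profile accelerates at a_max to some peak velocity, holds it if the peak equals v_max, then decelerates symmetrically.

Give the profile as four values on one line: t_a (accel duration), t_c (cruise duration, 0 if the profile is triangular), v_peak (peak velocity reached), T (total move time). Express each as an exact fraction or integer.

(v_max)²/a_max = (135/2)²/15 = 1215/4
4185/4 ≥ 1215/4 so v_max reached
t_a = (135/2)/15 = 9/2; v_peak = 135/2
d_cruise = 4185/4 − 1215/4 = 1485/2; t_c = (1485/2)/(135/2) = 11
T = 2·9/2 + 11 = 20

t_a=9/2 t_c=11 v_peak=135/2 T=20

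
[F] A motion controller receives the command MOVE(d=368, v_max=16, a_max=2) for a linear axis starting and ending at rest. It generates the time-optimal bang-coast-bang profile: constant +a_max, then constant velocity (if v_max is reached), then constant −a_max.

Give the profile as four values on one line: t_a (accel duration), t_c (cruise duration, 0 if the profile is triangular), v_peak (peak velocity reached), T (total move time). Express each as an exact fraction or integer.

t_a=8 t_c=15 v_peak=16 T=31

vₘ²/aₘ = 16²/2 = 128
368 ≥ 128 so v_max reached
t_a = 16/2 = 8; v_peak = 16
d_cruise = 368 − 128 = 240; t_c = 240/16 = 15
T = 2·8 + 15 = 31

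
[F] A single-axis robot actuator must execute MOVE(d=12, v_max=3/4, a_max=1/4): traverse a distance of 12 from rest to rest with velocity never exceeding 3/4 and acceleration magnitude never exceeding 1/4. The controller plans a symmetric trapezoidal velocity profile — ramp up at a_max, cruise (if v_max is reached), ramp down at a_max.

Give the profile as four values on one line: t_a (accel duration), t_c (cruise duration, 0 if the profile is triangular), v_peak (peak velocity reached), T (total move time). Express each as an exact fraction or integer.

vₘ²/aₘ = (3/4)²/(1/4) = 9/4
12 ≥ 9/4 ⇒ cruise phase
t_a = (3/4)/(1/4) = 3; v_peak = 3/4
d_cruise = 12 − 9/4 = 39/4; t_c = (39/4)/(3/4) = 13
T = 2·3 + 13 = 19

t_a=3 t_c=13 v_peak=3/4 T=19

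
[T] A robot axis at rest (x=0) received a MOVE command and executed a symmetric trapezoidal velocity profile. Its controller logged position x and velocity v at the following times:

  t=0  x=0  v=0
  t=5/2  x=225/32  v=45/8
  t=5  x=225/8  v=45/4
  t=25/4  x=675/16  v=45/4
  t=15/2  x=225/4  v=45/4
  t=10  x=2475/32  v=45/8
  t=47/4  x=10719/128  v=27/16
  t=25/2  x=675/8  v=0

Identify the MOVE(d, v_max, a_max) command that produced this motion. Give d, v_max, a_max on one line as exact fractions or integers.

final state: t=25/2, x=675/8, v=0 → d = 675/8
a_max = (45/8−0)/(5/2−0) = 9/4
max v = 45/4 over t∈[5,15/2] → v_max = 45/4
check: 45/4·(5+5/2) = 675/8 ✓

d=675/8 v_max=45/4 a_max=9/4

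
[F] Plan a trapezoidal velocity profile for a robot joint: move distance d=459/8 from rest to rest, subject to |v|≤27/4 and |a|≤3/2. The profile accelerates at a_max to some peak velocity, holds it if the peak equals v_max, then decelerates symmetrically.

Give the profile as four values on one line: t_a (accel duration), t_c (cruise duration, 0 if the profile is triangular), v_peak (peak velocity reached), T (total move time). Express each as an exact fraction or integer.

(v_max)²/a_max = (27/4)²/(3/2) = 243/8
459/8 ≥ 243/8 ⇒ cruise phase
t_a = (27/4)/(3/2) = 9/2; v_peak = 27/4
d_cruise = 459/8 − 243/8 = 27; t_c = 27/(27/4) = 4
T = 2·9/2 + 4 = 13

t_a=9/2 t_c=4 v_peak=27/4 T=13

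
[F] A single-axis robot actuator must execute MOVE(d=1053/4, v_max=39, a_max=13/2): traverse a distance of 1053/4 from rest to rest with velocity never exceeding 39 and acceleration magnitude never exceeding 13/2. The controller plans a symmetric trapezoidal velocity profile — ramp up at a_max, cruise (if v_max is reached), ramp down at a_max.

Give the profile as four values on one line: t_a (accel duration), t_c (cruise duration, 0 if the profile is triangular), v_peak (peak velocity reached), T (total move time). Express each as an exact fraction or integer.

t_a=6 t_c=3/4 v_peak=39 T=51/4

v_max²/a_max = 39²/(13/2) = 234
1053/4 ≥ 234 ⇒ cruise phase
t_a = 39/(13/2) = 6; v_peak = 39
d_cruise = 1053/4 − 234 = 117/4; t_c = (117/4)/39 = 3/4
T = 2·6 + 3/4 = 51/4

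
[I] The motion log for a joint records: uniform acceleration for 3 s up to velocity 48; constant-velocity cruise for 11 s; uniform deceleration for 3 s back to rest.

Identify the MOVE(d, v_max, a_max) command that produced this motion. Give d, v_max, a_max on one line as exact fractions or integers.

a_max = 48/3 = 16
d_a = ½·48·3 = 72; d_c = 48·11 = 528
d = 2·72 + 528 = 672
t_c = 11 > 0 → v_max = v_peak = 48

d=672 v_max=48 a_max=16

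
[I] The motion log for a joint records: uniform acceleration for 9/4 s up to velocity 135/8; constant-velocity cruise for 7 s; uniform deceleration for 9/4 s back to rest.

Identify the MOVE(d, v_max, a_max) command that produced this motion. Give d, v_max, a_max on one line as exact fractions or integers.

d=4995/32 v_max=135/8 a_max=15/2

a_max = (135/8)/(9/4) = 15/2
d_a = ½·135/8·9/4 = 1215/64; d_c = 135/8·7 = 945/8
d = 2·1215/64 + 945/8 = 4995/32
t_c = 7 > 0 so v_max = 135/8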